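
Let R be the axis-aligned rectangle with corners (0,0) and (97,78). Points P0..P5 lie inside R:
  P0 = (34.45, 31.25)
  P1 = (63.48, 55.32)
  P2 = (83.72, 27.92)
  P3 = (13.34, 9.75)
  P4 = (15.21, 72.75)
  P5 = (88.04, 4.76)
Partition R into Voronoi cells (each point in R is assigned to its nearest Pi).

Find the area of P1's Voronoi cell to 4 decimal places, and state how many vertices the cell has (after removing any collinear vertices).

1. box [0,97]×[0,78]: [(0, 0) (97, 0) (97, 78) (0, 78)]
2. ⊥bis P1·P0 via (48.965,43.285): [(84.8544, 0) (97, 0) (97, 78) (20.1813, 78)]  |A|=3469.6058
3. ⊥bis P1·P2 via (73.6,41.62): [(59.1784, 30.967) (97, 58.9053) (97, 78) (20.1813, 78)]  |A|=2167.6045
4. ⊥bis P1·P3 via (38.41,32.535): [(59.1784, 30.967) (97, 58.9053) (97, 78) (20.1813, 78)]  |A|=2167.6045
5. ⊥bis P1·P4 via (39.345,64.035): [(37.044, 57.6626) (59.1784, 30.967) (97, 58.9053) (97, 78) (44.3877, 78)]  |A|=1921.457
6. ⊥bis P1·P5 via (75.76,30.04): [(37.044, 57.6626) (59.1784, 30.967) (97, 58.9053) (97, 78) (44.3877, 78)]  |A|=1921.457
7. canonical 5-gon: [(37.044, 57.6626) (59.1784, 30.967) (97, 58.9053) (97, 78) (44.3877, 78)]
8. shoelace: 1921.457

Area of P1's cell: 1921.4570 (5 vertices)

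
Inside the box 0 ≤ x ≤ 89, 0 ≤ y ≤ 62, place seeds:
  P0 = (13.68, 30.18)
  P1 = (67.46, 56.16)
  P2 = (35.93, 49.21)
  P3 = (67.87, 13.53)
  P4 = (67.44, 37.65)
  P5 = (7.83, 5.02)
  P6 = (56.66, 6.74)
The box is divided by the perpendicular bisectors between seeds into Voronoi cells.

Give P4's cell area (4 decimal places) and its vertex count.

Area of P4's cell: 841.3722 (5 vertices)

1. box [0,89]×[0,62]: [(0, 0) (89, 0) (89, 62) (0, 62)]
2. ⊥bis P4·P0 via (40.56,33.915): [(45.2725, 0) (89, 0) (89, 62) (36.6576, 62)]  |A|=2978.1674
3. ⊥bis P4·P1 via (67.45,46.905): [(38.7507, 46.936) (45.2725, 0) (89, 0) (89, 46.8817)]  |A|=2204.083
4. ⊥bis P4·P2 via (51.685,43.43): [(52.9656, 46.9207) (42.6572, 18.8221) (45.2725, 0) (89, 0) (89, 46.8817)]  |A|=2004.2951
5. ⊥bis P4·P3 via (67.655,25.59): [(52.9656, 46.9207) (44.9919, 25.186) (89, 25.9705) (89, 46.8817)]  |A|=851.8845
6. ⊥bis P4·P5 via (37.635,21.335): [(52.9656, 46.9207) (44.9919, 25.186) (89, 25.9705) (89, 46.8817)]  |A|=851.8845
7. ⊥bis P4·P6 via (62.05,22.195): [(52.9656, 46.9207) (45.954, 27.8086) (53.0614, 25.3298) (89, 25.9705) (89, 46.8817)]  |A|=841.3722
8. canonical 5-gon: [(52.9656, 46.9207) (45.954, 27.8086) (53.0614, 25.3298) (89, 25.9705) (89, 46.8817)]
9. shoelace: 841.3722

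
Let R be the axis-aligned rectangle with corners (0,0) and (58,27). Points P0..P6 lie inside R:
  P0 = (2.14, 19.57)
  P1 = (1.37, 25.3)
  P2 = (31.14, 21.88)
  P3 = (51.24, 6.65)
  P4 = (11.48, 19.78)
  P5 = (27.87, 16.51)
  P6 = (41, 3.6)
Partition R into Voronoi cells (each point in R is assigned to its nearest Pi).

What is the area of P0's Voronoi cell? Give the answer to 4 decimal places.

Area of P0's cell: 158.5116

1. box [0,58]×[0,27]: [(0, 0) (58, 0) (58, 27) (0, 27)]
2. ⊥bis P0·P1 via (1.755,22.435): [(0, 22.1992) (0, 0) (58, 0) (58, 27) (35.7257, 27)]  |A|=1480.2433
3. ⊥bis P0·P2 via (16.64,20.725): [(16.3476, 24.396) (0, 22.1992) (0, 0) (18.2909, 0)]  |A|=404.5628
4. ⊥bis P0·P3 via (26.69,13.11): [(16.3476, 24.396) (0, 22.1992) (0, 0) (18.2909, 0)]  |A|=404.5628
5. ⊥bis P0·P4 via (6.81,19.675): [(6.7329, 23.1039) (0, 22.1992) (0, 0) (7.2524, 0)]  |A|=158.5116
6. ⊥bis P0·P5 via (15.005,18.04): [(6.7329, 23.1039) (0, 22.1992) (0, 0) (7.2524, 0)]  |A|=158.5116
7. ⊥bis P0·P6 via (21.57,11.585): [(6.7329, 23.1039) (0, 22.1992) (0, 0) (7.2524, 0)]  |A|=158.5116
8. canonical 4-gon: [(6.7329, 23.1039) (0, 22.1992) (0, 0) (7.2524, 0)]
9. shoelace: 158.5116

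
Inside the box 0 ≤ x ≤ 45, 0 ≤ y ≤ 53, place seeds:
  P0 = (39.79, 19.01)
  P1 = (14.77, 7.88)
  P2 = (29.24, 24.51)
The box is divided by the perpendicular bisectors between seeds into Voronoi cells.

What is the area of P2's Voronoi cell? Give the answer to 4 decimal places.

1. box [0,45]×[0,53]: [(0, 0) (45, 0) (45, 53) (0, 53)]
2. ⊥bis P2·P0 via (34.515,21.76): [(0, 0) (23.1709, 0) (45, 41.8721) (45, 53) (0, 53)]  |A|=1927.985
3. ⊥bis P2·P1 via (22.005,16.195): [(0, 35.3419) (28.6153, 10.4433) (45, 41.8721) (45, 53) (0, 53)]  |A|=1301.3357
4. canonical 5-gon: [(0, 35.3419) (28.6153, 10.4433) (45, 41.8721) (45, 53) (0, 53)]
5. shoelace: 1301.3357

Area of P2's cell: 1301.3357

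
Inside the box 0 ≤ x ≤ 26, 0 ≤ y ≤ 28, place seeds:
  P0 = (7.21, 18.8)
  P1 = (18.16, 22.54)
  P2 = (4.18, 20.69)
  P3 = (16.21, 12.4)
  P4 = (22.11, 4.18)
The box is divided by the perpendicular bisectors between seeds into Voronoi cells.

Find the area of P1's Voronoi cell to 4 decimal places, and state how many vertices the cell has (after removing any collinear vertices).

1. box [0,26]×[0,28]: [(0, 0) (26, 0) (26, 28) (0, 28)]
2. ⊥bis P1·P0 via (12.685,20.67): [(19.7449, 0) (26, 0) (26, 28) (10.1814, 28)]  |A|=309.0317
3. ⊥bis P1·P2 via (11.17,21.615): [(10.4159, 27.3134) (19.7449, 0) (26, 0) (26, 28) (10.3251, 28)]  |A|=308.9823
4. ⊥bis P1·P3 via (17.185,17.47): [(10.4159, 27.3134) (13.5385, 18.1713) (26, 15.7748) (26, 28) (10.3251, 28)]  |A|=153.8615
5. ⊥bis P1·P4 via (20.135,13.36): [(10.4159, 27.3134) (13.5385, 18.1713) (26, 15.7748) (26, 28) (10.3251, 28)]  |A|=153.8615
6. canonical 5-gon: [(10.4159, 27.3134) (13.5385, 18.1713) (26, 15.7748) (26, 28) (10.3251, 28)]
7. shoelace: 153.8615

Area of P1's cell: 153.8615 (5 vertices)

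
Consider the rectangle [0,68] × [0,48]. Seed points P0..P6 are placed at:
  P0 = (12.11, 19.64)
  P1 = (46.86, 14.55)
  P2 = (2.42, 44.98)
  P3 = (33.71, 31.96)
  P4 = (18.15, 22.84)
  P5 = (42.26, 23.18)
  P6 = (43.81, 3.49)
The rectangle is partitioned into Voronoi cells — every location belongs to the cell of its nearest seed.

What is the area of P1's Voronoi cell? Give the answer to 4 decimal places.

Area of P1's cell: 505.2919

1. box [0,68]×[0,48]: [(0, 0) (68, 0) (68, 48) (0, 48)]
2. ⊥bis P1·P0 via (29.485,17.095): [(26.981, 0) (68, 0) (68, 48) (34.0118, 48)]  |A|=1800.1724
3. ⊥bis P1·P2 via (24.64,29.765): [(33.1643, 42.2139) (26.981, 0) (68, 0) (68, 48) (37.1263, 48)]  |A|=1791.162
4. ⊥bis P1·P3 via (40.285,23.255): [(29.156, 14.8492) (26.981, 0) (68, 0) (68, 44.1885)]  |A|=1162.7768
5. ⊥bis P1·P4 via (32.505,18.695): [(32.0189, 17.0115) (27.1068, 0) (68, 0) (68, 44.1885)]  |A|=1142.8027
6. ⊥bis P1·P5 via (44.56,18.865): [(30.3701, 11.3014) (27.1068, 0) (68, 0) (68, 31.3591)]  |A|=821.0955
7. ⊥bis P1·P6 via (45.335,9.02): [(32.6518, 12.5176) (68, 2.7697) (68, 31.3591)]  |A|=505.2919
8. canonical 3-gon: [(32.6518, 12.5176) (68, 2.7697) (68, 31.3591)]
9. shoelace: 505.2919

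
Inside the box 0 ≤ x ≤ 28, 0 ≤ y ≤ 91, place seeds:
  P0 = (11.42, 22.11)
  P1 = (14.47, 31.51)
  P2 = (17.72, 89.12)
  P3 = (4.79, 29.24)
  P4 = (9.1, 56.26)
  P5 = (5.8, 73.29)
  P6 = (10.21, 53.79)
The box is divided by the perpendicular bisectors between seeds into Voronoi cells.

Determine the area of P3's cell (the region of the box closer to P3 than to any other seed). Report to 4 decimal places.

1. box [0,28]×[0,91]: [(0, 0) (28, 0) (28, 91) (0, 91)]
2. ⊥bis P3·P0 via (8.105,25.675): [(0, 18.1384) (28, 44.1748) (28, 91) (0, 91)]  |A|=1675.615
3. ⊥bis P3·P1 via (9.63,30.375): [(0, 71.4404) (0, 18.1384) (10.2618, 27.6806)]  |A|=273.4885
4. ⊥bis P3·P2 via (11.255,59.18): [(2.4281, 61.086) (0, 61.6103) (0, 18.1384) (10.2618, 27.6806)]  |A|=261.5541
5. ⊥bis P3·P4 via (6.945,42.75): [(6.7196, 42.786) (0, 43.8578) (0, 18.1384) (10.2618, 27.6806)]  |A|=180.8169
6. ⊥bis P3·P5 via (5.295,51.265): [(6.7196, 42.786) (0, 43.8578) (0, 18.1384) (10.2618, 27.6806)]  |A|=180.8169
7. ⊥bis P3·P6 via (7.5,41.515): [(6.9913, 41.6273) (0, 43.1708) (0, 18.1384) (10.2618, 27.6806)]  |A|=174.6682
8. canonical 4-gon: [(6.9913, 41.6273) (0, 43.1708) (0, 18.1384) (10.2618, 27.6806)]
9. shoelace: 174.6682

Area of P3's cell: 174.6682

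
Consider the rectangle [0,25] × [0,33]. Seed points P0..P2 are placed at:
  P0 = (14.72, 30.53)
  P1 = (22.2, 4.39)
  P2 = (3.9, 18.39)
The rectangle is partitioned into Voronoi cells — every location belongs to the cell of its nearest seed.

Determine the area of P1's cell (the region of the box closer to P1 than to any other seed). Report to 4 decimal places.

1. box [0,25]×[0,33]: [(0, 0) (25, 0) (25, 33) (0, 33)]
2. ⊥bis P1·P0 via (18.46,17.46): [(0, 12.1776) (0, 0) (25, 0) (25, 19.3314)]  |A|=393.8634
3. ⊥bis P1·P2 via (13.05,11.39): [(17.479, 17.1793) (4.3363, 0) (25, 0) (25, 19.3314)]  |A|=250.1896
4. canonical 4-gon: [(17.479, 17.1793) (4.3363, 0) (25, 0) (25, 19.3314)]
5. shoelace: 250.1896

Area of P1's cell: 250.1896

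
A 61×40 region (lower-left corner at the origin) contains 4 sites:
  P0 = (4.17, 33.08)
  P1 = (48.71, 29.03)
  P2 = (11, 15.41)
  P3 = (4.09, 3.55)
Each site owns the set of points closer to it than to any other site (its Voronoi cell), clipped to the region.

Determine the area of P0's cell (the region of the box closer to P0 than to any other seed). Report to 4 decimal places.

Area of P0's cell: 362.6002

1. box [0,61]×[0,40]: [(0, 0) (61, 0) (61, 40) (0, 40)]
2. ⊥bis P0·P1 via (26.44,31.055): [(0, 0) (23.6162, 0) (27.2534, 40) (0, 40)]  |A|=1017.391
3. ⊥bis P0·P2 via (7.585,24.245): [(0, 21.3132) (26.4851, 31.5505) (27.2534, 40) (0, 40)]  |A|=362.6002
4. ⊥bis P0·P3 via (4.13,18.315): [(0, 21.3132) (26.4851, 31.5505) (27.2534, 40) (0, 40)]  |A|=362.6002
5. canonical 4-gon: [(0, 21.3132) (26.4851, 31.5505) (27.2534, 40) (0, 40)]
6. shoelace: 362.6002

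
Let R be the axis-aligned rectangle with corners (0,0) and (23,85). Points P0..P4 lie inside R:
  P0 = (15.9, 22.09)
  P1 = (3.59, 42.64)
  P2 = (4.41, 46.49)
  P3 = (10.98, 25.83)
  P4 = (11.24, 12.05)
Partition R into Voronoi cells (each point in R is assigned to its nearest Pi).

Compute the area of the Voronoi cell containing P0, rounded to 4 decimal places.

Area of P0's cell: 159.7208

1. box [0,23]×[0,85]: [(0, 0) (23, 0) (23, 85) (0, 85)]
2. ⊥bis P0·P1 via (9.745,32.365): [(0, 26.5275) (0, 0) (23, 0) (23, 40.3051)]  |A|=768.5747
3. ⊥bis P0·P2 via (10.155,34.29): [(0, 26.5275) (0, 0) (23, 0) (23, 40.3051)]  |A|=768.5747
4. ⊥bis P0·P3 via (13.44,23.96): [(0, 6.2796) (0, 0) (23, 0) (23, 36.5363)]  |A|=492.382
5. ⊥bis P0·P4 via (13.57,17.07): [(9.6024, 18.9116) (23, 12.6931) (23, 36.5363)]  |A|=159.7208
6. canonical 3-gon: [(9.6024, 18.9116) (23, 12.6931) (23, 36.5363)]
7. shoelace: 159.7208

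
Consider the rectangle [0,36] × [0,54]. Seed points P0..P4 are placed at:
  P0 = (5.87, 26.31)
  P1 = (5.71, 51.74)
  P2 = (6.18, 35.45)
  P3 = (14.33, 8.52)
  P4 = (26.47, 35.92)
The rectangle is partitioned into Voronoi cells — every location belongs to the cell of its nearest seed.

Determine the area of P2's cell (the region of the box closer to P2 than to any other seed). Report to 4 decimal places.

Area of P2's cell: 209.3282

1. box [0,36]×[0,54]: [(0, 0) (36, 0) (36, 54) (0, 54)]
2. ⊥bis P2·P0 via (6.025,30.88): [(0, 31.0843) (36, 29.8633) (36, 54) (0, 54)]  |A|=846.9416
3. ⊥bis P2·P1 via (5.945,43.595): [(0, 43.4235) (0, 31.0843) (36, 29.8633) (36, 44.4621)]  |A|=484.8828
4. ⊥bis P2·P3 via (10.255,21.985): [(0, 43.4235) (0, 31.0843) (36, 29.8633) (36, 44.4621)]  |A|=484.8828
5. ⊥bis P2·P4 via (16.325,35.685): [(16.135, 43.889) (0, 43.4235) (0, 31.0843) (16.4445, 30.5266)]  |A|=209.3282
6. canonical 4-gon: [(16.135, 43.889) (0, 43.4235) (0, 31.0843) (16.4445, 30.5266)]
7. shoelace: 209.3282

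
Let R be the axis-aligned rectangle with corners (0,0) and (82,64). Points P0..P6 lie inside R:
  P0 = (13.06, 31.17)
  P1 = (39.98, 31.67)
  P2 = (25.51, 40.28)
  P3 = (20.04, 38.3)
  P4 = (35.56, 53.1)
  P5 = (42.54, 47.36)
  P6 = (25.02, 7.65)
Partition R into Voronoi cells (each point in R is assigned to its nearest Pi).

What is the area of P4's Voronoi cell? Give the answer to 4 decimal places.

1. box [0,82]×[0,64]: [(0, 0) (82, 0) (82, 64) (0, 64)]
2. ⊥bis P4·P0 via (24.31,42.135): [(65.3776, 0) (82, 0) (82, 64) (2.9989, 64)]  |A|=3059.9522
3. ⊥bis P4·P1 via (37.77,42.385): [(26.3601, 40.0317) (82, 51.5076) (82, 64) (2.9989, 64)]  |A|=1294.3014
4. ⊥bis P4·P2 via (30.535,46.69): [(36.3897, 42.1003) (82, 51.5076) (82, 64) (8.454, 64)]  |A|=1090.2092
5. ⊥bis P4·P3 via (27.8,45.7): [(15.9608, 58.1152) (36.3897, 42.1003) (82, 51.5076) (82, 64) (10.349, 64)]  |A|=1084.6334
6. ⊥bis P4·P5 via (39.05,50.23): [(15.9608, 58.1152) (33.9423, 44.0189) (50.3738, 64) (10.349, 64)]  |A|=413.2257
7. ⊥bis P4·P6 via (30.29,30.375): [(15.9608, 58.1152) (33.9423, 44.0189) (50.3738, 64) (10.349, 64)]  |A|=413.2257
8. canonical 4-gon: [(15.9608, 58.1152) (33.9423, 44.0189) (50.3738, 64) (10.349, 64)]
9. shoelace: 413.2257

Area of P4's cell: 413.2257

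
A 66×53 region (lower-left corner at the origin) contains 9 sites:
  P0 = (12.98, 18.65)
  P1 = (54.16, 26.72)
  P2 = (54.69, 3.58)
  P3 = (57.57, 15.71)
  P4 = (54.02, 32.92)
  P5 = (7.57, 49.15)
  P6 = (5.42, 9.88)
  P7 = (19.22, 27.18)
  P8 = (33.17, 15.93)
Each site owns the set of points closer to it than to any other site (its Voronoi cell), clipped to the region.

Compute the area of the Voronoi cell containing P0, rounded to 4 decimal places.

1. box [0,66]×[0,53]: [(0, 0) (66, 0) (66, 53) (0, 53)]
2. ⊥bis P0·P1 via (33.57,22.685): [(0, 0) (38.0156, 0) (27.6292, 53) (0, 53)]  |A|=1739.5861
3. ⊥bis P0·P2 via (33.835,11.115): [(0, 0) (29.8191, 0) (35.1332, 14.7081) (27.6292, 53) (0, 53)]  |A|=1679.3088
4. ⊥bis P0·P3 via (35.275,17.18): [(0, 0) (29.8191, 0) (35.1073, 14.6364) (35.1174, 14.7891) (27.6292, 53) (0, 53)]  |A|=1679.3072
5. ⊥bis P0·P4 via (33.5,25.785): [(0, 0) (29.8191, 0) (35.1073, 14.6364) (35.1174, 14.7891) (32.2683, 29.3273) (24.0371, 53) (0, 53)]  |A|=1636.7895
6. ⊥bis P0·P5 via (10.275,33.9): [(0, 32.0775) (0, 0) (29.8191, 0) (35.1073, 14.6364) (35.1174, 14.7891) (32.2683, 29.3273) (29.4931, 37.3088)]  |A|=1139.6698
7. ⊥bis P0·P6 via (9.2,14.265): [(0, 32.0775) (0, 22.1957) (25.7482, 0) (29.8191, 0) (35.1073, 14.6364) (35.1174, 14.7891) (32.2683, 29.3273) (29.4931, 37.3088)]  |A|=853.921
8. ⊥bis P0·P7 via (16.1,22.915): [(2.8774, 32.5878) (0, 32.0775) (0, 22.1957) (25.7482, 0) (29.8191, 0) (33.4996, 10.1866)]  |A|=443.4618
9. ⊥bis P0·P8 via (23.075,17.29): [(23.1391, 17.7657) (2.8774, 32.5878) (0, 32.0775) (0, 22.1957) (21.2662, 3.8636)]  |A|=305.8117
10. canonical 5-gon: [(23.1391, 17.7657) (2.8774, 32.5878) (0, 32.0775) (0, 22.1957) (21.2662, 3.8636)]
11. shoelace: 305.8117

Area of P0's cell: 305.8117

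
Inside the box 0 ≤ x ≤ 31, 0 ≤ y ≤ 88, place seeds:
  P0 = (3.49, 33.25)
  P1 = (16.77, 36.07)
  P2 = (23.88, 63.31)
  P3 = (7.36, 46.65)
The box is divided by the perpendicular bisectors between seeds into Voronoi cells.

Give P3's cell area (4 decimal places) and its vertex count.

Area of P3's cell: 371.5933 (4 vertices)

1. box [0,31]×[0,88]: [(0, 0) (31, 0) (31, 88) (0, 88)]
2. ⊥bis P3·P0 via (5.425,39.95): [(0, 41.5168) (31, 32.5638) (31, 88) (0, 88)]  |A|=1579.7513
3. ⊥bis P3·P1 via (12.065,41.36): [(0, 41.5168) (9.2407, 38.848) (31, 58.2011) (31, 88) (0, 88)]  |A|=1300.8266
4. ⊥bis P3·P2 via (15.62,54.98): [(0, 70.4687) (0, 41.5168) (9.2407, 38.848) (21.1798, 49.4669)]  |A|=371.5933
5. canonical 4-gon: [(0, 70.4687) (0, 41.5168) (9.2407, 38.848) (21.1798, 49.4669)]
6. shoelace: 371.5933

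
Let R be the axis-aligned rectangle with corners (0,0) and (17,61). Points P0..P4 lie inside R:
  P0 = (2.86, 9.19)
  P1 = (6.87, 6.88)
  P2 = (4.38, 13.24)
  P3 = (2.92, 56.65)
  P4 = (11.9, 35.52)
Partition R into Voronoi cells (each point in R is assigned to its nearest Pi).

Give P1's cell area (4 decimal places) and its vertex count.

Area of P1's cell: 164.7796 (4 vertices)

1. box [0,17]×[0,61]: [(0, 0) (17, 0) (17, 61) (0, 61)]
2. ⊥bis P1·P0 via (4.865,8.035): [(0.2364, 0) (17, 0) (17, 29.1005)]  |A|=243.9153
3. ⊥bis P1·P2 via (5.625,10.06): [(6.1499, 10.2655) (0.2364, 0) (17, 0) (17, 14.5134)]  |A|=164.7796
4. ⊥bis P1·P3 via (4.895,31.765): [(6.1499, 10.2655) (0.2364, 0) (17, 0) (17, 14.5134)]  |A|=164.7796
5. ⊥bis P1·P4 via (9.385,21.2): [(6.1499, 10.2655) (0.2364, 0) (17, 0) (17, 14.5134)]  |A|=164.7796
6. canonical 4-gon: [(6.1499, 10.2655) (0.2364, 0) (17, 0) (17, 14.5134)]
7. shoelace: 164.7796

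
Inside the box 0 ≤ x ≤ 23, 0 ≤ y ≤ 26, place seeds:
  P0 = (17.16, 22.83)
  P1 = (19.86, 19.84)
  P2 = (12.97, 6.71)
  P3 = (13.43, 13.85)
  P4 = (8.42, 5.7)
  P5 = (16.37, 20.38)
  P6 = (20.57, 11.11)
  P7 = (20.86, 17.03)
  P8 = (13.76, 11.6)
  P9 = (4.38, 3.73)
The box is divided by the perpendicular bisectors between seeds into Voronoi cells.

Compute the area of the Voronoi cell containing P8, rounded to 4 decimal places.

Area of P8's cell: 28.7823

1. box [0,23]×[0,26]: [(0, 0) (23, 0) (23, 26) (0, 26)]
2. ⊥bis P8·P0 via (15.46,17.215): [(0, 21.8957) (0, 0) (23, 0) (23, 14.9322)]  |A|=423.5204
3. ⊥bis P8·P1 via (16.81,15.72): [(14.3273, 17.5579) (0, 21.8957) (0, 0) (23, 0) (23, 11.1376)]  |A|=407.0657
4. ⊥bis P8·P2 via (13.365,9.155): [(14.3273, 17.5579) (0, 21.8957) (0, 11.3142) (23, 7.5984) (23, 11.1376)]  |A|=189.5708
5. ⊥bis P8·P3 via (13.595,12.725): [(19.6551, 13.6138) (1.8918, 11.0085) (23, 7.5984) (23, 11.1376)]  |A|=63.7027
6. ⊥bis P8·P4 via (11.09,8.65): [(19.6551, 13.6138) (7.5648, 11.8406) (9.9165, 9.7121) (23, 7.5984) (23, 11.1376)]  |A|=56.687
7. ⊥bis P8·P5 via (15.065,15.99): [(19.6551, 13.6138) (7.5648, 11.8406) (9.9165, 9.7121) (23, 7.5984) (23, 11.1376)]  |A|=56.687
8. ⊥bis P8·P6 via (17.165,11.355): [(17.3027, 13.2688) (7.5648, 11.8406) (9.9165, 9.7121) (16.9649, 8.5734)]  |A|=28.7823
9. ⊥bis P8·P7 via (17.31,14.315): [(17.3027, 13.2688) (7.5648, 11.8406) (9.9165, 9.7121) (16.9649, 8.5734)]  |A|=28.7823
10. ⊥bis P8·P9 via (9.07,7.665): [(17.3027, 13.2688) (7.5648, 11.8406) (9.9165, 9.7121) (16.9649, 8.5734)]  |A|=28.7823
11. canonical 4-gon: [(17.3027, 13.2688) (7.5648, 11.8406) (9.9165, 9.7121) (16.9649, 8.5734)]
12. shoelace: 28.7823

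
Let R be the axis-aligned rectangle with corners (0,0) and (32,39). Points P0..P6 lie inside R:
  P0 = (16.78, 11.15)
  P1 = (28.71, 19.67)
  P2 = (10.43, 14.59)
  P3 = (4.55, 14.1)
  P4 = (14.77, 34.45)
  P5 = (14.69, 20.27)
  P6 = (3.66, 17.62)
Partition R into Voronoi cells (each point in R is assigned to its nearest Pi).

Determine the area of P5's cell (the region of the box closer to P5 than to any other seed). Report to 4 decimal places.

1. box [0,32]×[0,39]: [(0, 0) (32, 0) (32, 39) (0, 39)]
2. ⊥bis P5·P0 via (15.735,15.71): [(0, 12.1041) (32, 19.4374) (32, 39) (0, 39)]  |A|=743.3367
3. ⊥bis P5·P1 via (21.7,19.97): [(0, 12.1041) (21.575, 17.0483) (22.5144, 39) (0, 39)]  |A|=537.2539
4. ⊥bis P5·P2 via (12.56,17.43): [(0, 26.85) (15.0597, 15.5552) (21.575, 17.0483) (22.5144, 39) (0, 39)]  |A|=426.2194
5. ⊥bis P5·P3 via (9.62,17.185): [(0, 32.9949) (6.8778, 21.6917) (15.0597, 15.5552) (21.575, 17.0483) (22.5144, 39) (0, 39)]  |A|=405.0879
6. ⊥bis P5·P4 via (14.73,27.36): [(3.3898, 27.424) (6.8778, 21.6917) (15.0597, 15.5552) (21.575, 17.0483) (22.0145, 27.3189)]  |A|=155.7913
7. ⊥bis P5·P6 via (9.175,18.945): [(7.143, 27.4028) (8.875, 20.1938) (15.0597, 15.5552) (21.575, 17.0483) (22.0145, 27.3189)]  |A|=139.1692
8. canonical 5-gon: [(7.143, 27.4028) (8.875, 20.1938) (15.0597, 15.5552) (21.575, 17.0483) (22.0145, 27.3189)]
9. shoelace: 139.1692

Area of P5's cell: 139.1692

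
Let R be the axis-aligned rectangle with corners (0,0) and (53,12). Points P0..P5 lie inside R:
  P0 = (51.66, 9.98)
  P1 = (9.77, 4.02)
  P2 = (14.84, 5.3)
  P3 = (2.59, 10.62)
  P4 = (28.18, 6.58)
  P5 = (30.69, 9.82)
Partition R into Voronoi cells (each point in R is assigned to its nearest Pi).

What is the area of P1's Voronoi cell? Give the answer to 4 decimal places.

1. box [0,53]×[0,12]: [(0, 0) (53, 0) (53, 12) (0, 12)]
2. ⊥bis P1·P0 via (30.715,7): [(0, 0) (31.7109, 0) (30.0036, 12) (0, 12)]  |A|=370.2873
3. ⊥bis P1·P2 via (12.305,4.66): [(0, 0) (13.4815, 0) (10.4519, 12) (0, 12)]  |A|=143.6004
4. ⊥bis P1·P3 via (6.18,7.32): [(0, 0.5969) (0, 0) (13.4815, 0) (10.4584, 11.9744)]  |A|=83.8374
5. ⊥bis P1·P4 via (18.975,5.3): [(0, 0.5969) (0, 0) (13.4815, 0) (10.4584, 11.9744)]  |A|=83.8374
6. ⊥bis P1·P5 via (20.23,6.92): [(0, 0.5969) (0, 0) (13.4815, 0) (10.4584, 11.9744)]  |A|=83.8374
7. canonical 4-gon: [(0, 0.5969) (0, 0) (13.4815, 0) (10.4584, 11.9744)]
8. shoelace: 83.8374

Area of P1's cell: 83.8374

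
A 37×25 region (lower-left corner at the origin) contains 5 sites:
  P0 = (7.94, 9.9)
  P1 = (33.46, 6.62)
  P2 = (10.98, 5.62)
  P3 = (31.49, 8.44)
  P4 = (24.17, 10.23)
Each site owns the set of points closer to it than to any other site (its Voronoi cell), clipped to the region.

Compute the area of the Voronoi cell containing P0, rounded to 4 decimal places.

1. box [0,37]×[0,25]: [(0, 0) (37, 0) (37, 25) (0, 25)]
2. ⊥bis P0·P1 via (20.7,8.26): [(0, 0) (19.6384, 0) (22.8515, 25) (0, 25)]  |A|=531.1238
3. ⊥bis P0·P2 via (9.46,7.76): [(0, 1.0407) (21.7585, 16.4954) (22.8515, 25) (0, 25)]  |A|=357.8303
4. ⊥bis P0·P3 via (19.715,9.17): [(0, 1.0407) (20.0959, 15.3145) (20.6964, 25) (0, 25)]  |A|=340.9693
5. ⊥bis P0·P4 via (16.055,10.065): [(0, 1.0407) (16.0073, 12.4104) (15.7513, 25) (0, 25)]  |A|=290.9129
6. canonical 4-gon: [(0, 1.0407) (16.0073, 12.4104) (15.7513, 25) (0, 25)]
7. shoelace: 290.9129

Area of P0's cell: 290.9129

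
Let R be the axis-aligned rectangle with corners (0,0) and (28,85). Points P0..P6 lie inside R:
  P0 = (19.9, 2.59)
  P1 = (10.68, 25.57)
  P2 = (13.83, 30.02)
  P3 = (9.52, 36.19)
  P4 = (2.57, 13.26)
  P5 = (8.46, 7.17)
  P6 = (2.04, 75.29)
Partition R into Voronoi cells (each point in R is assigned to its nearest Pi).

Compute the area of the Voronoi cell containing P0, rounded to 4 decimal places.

1. box [0,28]×[0,85]: [(0, 0) (28, 0) (28, 85) (0, 85)]
2. ⊥bis P0·P1 via (15.29,14.08): [(0, 7.9454) (0, 0) (28, 0) (28, 19.1795)]  |A|=379.748
3. ⊥bis P0·P2 via (16.865,16.305): [(25.719, 18.2643) (0, 7.9454) (0, 0) (28, 0) (28, 18.7691)]  |A|=379.2799
4. ⊥bis P0·P3 via (14.71,19.39): [(25.719, 18.2643) (0, 7.9454) (0, 0) (28, 0) (28, 18.7691)]  |A|=379.2799
5. ⊥bis P0·P4 via (11.235,7.925): [(25.719, 18.2643) (14.9375, 13.9386) (6.3556, 0) (28, 0) (28, 18.7691)]  |A|=275.6436
6. ⊥bis P0·P5 via (14.18,4.88): [(25.719, 18.2643) (18.3556, 15.31) (12.2263, 0) (28, 0) (28, 18.7691)]  |A|=212.7665
7. ⊥bis P0·P6 via (10.97,38.94): [(25.719, 18.2643) (18.3556, 15.31) (12.2263, 0) (28, 0) (28, 18.7691)]  |A|=212.7665
8. canonical 5-gon: [(25.719, 18.2643) (18.3556, 15.31) (12.2263, 0) (28, 0) (28, 18.7691)]
9. shoelace: 212.7665

Area of P0's cell: 212.7665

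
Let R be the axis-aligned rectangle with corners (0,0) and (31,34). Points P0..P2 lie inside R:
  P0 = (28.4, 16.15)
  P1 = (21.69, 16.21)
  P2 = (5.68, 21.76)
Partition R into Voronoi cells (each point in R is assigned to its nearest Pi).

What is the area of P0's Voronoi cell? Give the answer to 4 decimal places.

Area of P0's cell: 202.2207

1. box [0,31]×[0,34]: [(0, 0) (31, 0) (31, 34) (0, 34)]
2. ⊥bis P0·P1 via (25.045,16.18): [(24.9003, 0) (31, 0) (31, 34) (25.2043, 34)]  |A|=202.2207
3. ⊥bis P0·P2 via (17.04,18.955): [(24.9003, 0) (31, 0) (31, 34) (25.2043, 34)]  |A|=202.2207
4. canonical 4-gon: [(24.9003, 0) (31, 0) (31, 34) (25.2043, 34)]
5. shoelace: 202.2207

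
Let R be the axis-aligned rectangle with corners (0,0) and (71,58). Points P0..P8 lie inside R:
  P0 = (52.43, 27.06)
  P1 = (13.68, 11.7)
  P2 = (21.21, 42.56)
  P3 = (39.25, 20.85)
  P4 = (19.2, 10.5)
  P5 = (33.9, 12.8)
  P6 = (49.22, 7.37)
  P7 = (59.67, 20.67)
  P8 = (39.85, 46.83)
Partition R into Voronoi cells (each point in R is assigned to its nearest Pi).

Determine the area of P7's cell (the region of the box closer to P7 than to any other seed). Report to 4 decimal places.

Area of P7's cell: 412.5990

1. box [0,71]×[0,58]: [(0, 0) (71, 0) (71, 58) (0, 58)]
2. ⊥bis P7·P0 via (56.05,23.865): [(34.9868, 0) (71, 0) (71, 40.8037)]  |A|=734.7345
3. ⊥bis P7·P1 via (36.675,16.185): [(38.9549, 4.4959) (39.8318, 0) (71, 0) (71, 40.8037)]  |A|=723.8434
4. ⊥bis P7·P2 via (40.44,31.615): [(38.9549, 4.4959) (39.8318, 0) (71, 0) (71, 40.8037)]  |A|=723.8434
5. ⊥bis P7·P3 via (49.46,20.76): [(49.4212, 16.3544) (49.277, 0) (71, 0) (71, 40.8037)]  |A|=617.8809
6. ⊥bis P7·P4 via (39.435,15.585): [(49.4212, 16.3544) (49.277, 0) (71, 0) (71, 40.8037)]  |A|=617.8809
7. ⊥bis P7·P5 via (46.785,16.735): [(49.4212, 16.3544) (49.3505, 8.3345) (51.8958, 0) (71, 0) (71, 40.8037)]  |A|=606.9679
8. ⊥bis P7·P6 via (54.445,14.02): [(50.2618, 17.3068) (71, 1.0125) (71, 40.8037)]  |A|=412.599
9. ⊥bis P7·P8 via (49.76,33.75): [(50.2618, 17.3068) (71, 1.0125) (71, 40.8037)]  |A|=412.599
10. canonical 3-gon: [(50.2618, 17.3068) (71, 1.0125) (71, 40.8037)]
11. shoelace: 412.599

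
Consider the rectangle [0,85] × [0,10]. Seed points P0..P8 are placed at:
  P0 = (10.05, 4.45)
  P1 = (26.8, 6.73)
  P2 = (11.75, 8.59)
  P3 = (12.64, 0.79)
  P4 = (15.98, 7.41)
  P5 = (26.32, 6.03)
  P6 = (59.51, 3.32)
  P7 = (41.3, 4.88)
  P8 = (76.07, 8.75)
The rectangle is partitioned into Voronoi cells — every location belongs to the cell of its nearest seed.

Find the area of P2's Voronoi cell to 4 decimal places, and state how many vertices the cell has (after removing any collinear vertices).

1. box [0,85]×[0,10]: [(0, 0) (85, 0) (85, 10) (0, 10)]
2. ⊥bis P2·P0 via (10.9,6.52): [(26.7781, 0) (85, 0) (85, 10) (2.4252, 10)]  |A|=703.9835
3. ⊥bis P2·P1 via (19.275,7.66): [(18.7364, 3.3021) (19.5642, 10) (2.4252, 10)]  |A|=57.3973
4. ⊥bis P2·P3 via (12.195,4.69): [(14.6691, 4.9723) (19.004, 5.4669) (19.5642, 10) (2.4252, 10)]  |A|=52.7715
5. ⊥bis P2·P4 via (13.865,8): [(13.1898, 5.5797) (14.4229, 10) (2.4252, 10)]  |A|=26.5166
6. ⊥bis P2·P5 via (19.035,7.31): [(13.1898, 5.5797) (14.4229, 10) (2.4252, 10)]  |A|=26.5166
7. ⊥bis P2·P6 via (35.63,5.955): [(13.1898, 5.5797) (14.4229, 10) (2.4252, 10)]  |A|=26.5166
8. ⊥bis P2·P7 via (26.525,6.735): [(13.1898, 5.5797) (14.4229, 10) (2.4252, 10)]  |A|=26.5166
9. ⊥bis P2·P8 via (43.91,8.67): [(13.1898, 5.5797) (14.4229, 10) (2.4252, 10)]  |A|=26.5166
10. canonical 3-gon: [(13.1898, 5.5797) (14.4229, 10) (2.4252, 10)]
11. shoelace: 26.5166

Area of P2's cell: 26.5166 (3 vertices)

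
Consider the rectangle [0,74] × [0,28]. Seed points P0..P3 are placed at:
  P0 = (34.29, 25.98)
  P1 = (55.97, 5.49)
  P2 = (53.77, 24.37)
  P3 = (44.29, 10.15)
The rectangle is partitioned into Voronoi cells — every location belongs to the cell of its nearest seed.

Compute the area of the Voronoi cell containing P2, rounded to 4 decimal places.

1. box [0,74]×[0,28]: [(0, 0) (74, 0) (74, 28) (0, 28)]
2. ⊥bis P2·P0 via (44.03,25.175): [(41.9493, 0) (74, 0) (74, 28) (44.2635, 28)]  |A|=865.0208
3. ⊥bis P2·P1 via (54.87,14.93): [(43.0696, 13.555) (74, 17.1591) (74, 28) (44.2635, 28)]  |A|=382.4288
4. ⊥bis P2·P3 via (49.03,17.26): [(43.6711, 20.8326) (52.8739, 14.6974) (74, 17.1591) (74, 28) (44.2635, 28)]  |A|=347.0963
5. canonical 5-gon: [(43.6711, 20.8326) (52.8739, 14.6974) (74, 17.1591) (74, 28) (44.2635, 28)]
6. shoelace: 347.0963

Area of P2's cell: 347.0963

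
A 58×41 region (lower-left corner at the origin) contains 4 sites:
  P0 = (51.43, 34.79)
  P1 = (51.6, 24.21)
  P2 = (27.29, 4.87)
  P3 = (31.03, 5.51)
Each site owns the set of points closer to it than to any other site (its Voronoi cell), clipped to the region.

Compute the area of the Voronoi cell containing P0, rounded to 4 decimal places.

1. box [0,58]×[0,41]: [(0, 0) (58, 0) (58, 41) (0, 41)]
2. ⊥bis P0·P1 via (51.515,29.5): [(0, 28.6723) (58, 29.6042) (58, 41) (0, 41)]  |A|=687.9828
3. ⊥bis P0·P2 via (39.36,19.83): [(27.846, 29.1197) (58, 29.6042) (58, 41) (13.1211, 41)]  |A|=438.4019
4. ⊥bis P0·P3 via (41.23,20.15): [(24.6196, 31.7228) (28.3444, 29.1277) (58, 29.6042) (58, 41) (13.1211, 41)]  |A|=437.7403
5. canonical 5-gon: [(24.6196, 31.7228) (28.3444, 29.1277) (58, 29.6042) (58, 41) (13.1211, 41)]
6. shoelace: 437.7403

Area of P0's cell: 437.7403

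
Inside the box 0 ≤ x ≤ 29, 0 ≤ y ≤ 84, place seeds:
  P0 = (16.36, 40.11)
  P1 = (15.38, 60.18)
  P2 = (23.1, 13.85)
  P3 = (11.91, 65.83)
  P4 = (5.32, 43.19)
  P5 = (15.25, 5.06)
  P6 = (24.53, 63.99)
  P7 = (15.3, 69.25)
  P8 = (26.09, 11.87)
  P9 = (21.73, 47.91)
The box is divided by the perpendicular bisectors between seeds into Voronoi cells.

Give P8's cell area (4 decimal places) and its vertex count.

Area of P8's cell: 88.0129 (4 vertices)

1. box [0,29]×[0,84]: [(0, 0) (29, 0) (29, 84) (0, 84)]
2. ⊥bis P8·P0 via (21.225,25.99): [(0, 18.677) (0, 0) (29, 0) (29, 28.6689)]  |A|=686.5148
3. ⊥bis P8·P1 via (20.735,36.025): [(0, 18.677) (0, 0) (29, 0) (29, 28.6689)]  |A|=686.5148
4. ⊥bis P8·P2 via (24.595,12.86): [(16.079, 0) (29, 0) (29, 19.512)]  |A|=126.0571
5. ⊥bis P8·P3 via (19,38.85): [(16.079, 0) (29, 0) (29, 19.512)]  |A|=126.0571
6. ⊥bis P8·P4 via (15.705,27.53): [(16.079, 0) (29, 0) (29, 19.512)]  |A|=126.0571
7. ⊥bis P8·P5 via (20.67,8.465): [(21.1639, 7.6788) (25.988, 0) (29, 0) (29, 19.512)]  |A|=88.0129
8. ⊥bis P8·P6 via (25.31,37.93): [(21.1639, 7.6788) (25.988, 0) (29, 0) (29, 19.512)]  |A|=88.0129
9. ⊥bis P8·P7 via (20.695,40.56): [(21.1639, 7.6788) (25.988, 0) (29, 0) (29, 19.512)]  |A|=88.0129
10. ⊥bis P8·P9 via (23.91,29.89): [(21.1639, 7.6788) (25.988, 0) (29, 0) (29, 19.512)]  |A|=88.0129
11. canonical 4-gon: [(21.1639, 7.6788) (25.988, 0) (29, 0) (29, 19.512)]
12. shoelace: 88.0129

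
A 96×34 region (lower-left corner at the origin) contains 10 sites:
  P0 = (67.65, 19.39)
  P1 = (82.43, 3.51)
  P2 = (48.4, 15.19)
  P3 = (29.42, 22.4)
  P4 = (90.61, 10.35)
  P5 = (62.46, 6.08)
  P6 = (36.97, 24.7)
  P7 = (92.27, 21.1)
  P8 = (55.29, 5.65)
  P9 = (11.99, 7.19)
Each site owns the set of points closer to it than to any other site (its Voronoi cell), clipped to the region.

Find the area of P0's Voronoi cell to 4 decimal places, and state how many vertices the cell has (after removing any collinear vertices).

Area of P0's cell: 492.2652 (6 vertices)

1. box [0,96]×[0,34]: [(0, 0) (96, 0) (96, 34) (0, 34)]
2. ⊥bis P0·P1 via (75.04,11.45): [(0, 0) (62.7378, 0) (96, 30.9581) (96, 34) (0, 34)]  |A|=2749.1331
3. ⊥bis P0·P2 via (58.025,17.29): [(61.7974, 0) (62.7378, 0) (96, 30.9581) (96, 34) (54.3792, 34)]  |A|=774.1318
4. ⊥bis P0·P3 via (48.535,20.895): [(61.7974, 0) (62.7378, 0) (96, 30.9581) (96, 34) (54.3792, 34)]  |A|=774.1318
5. ⊥bis P0·P4 via (79.13,14.87): [(61.7974, 0) (62.7378, 0) (79.3703, 15.4804) (86.662, 34) (54.3792, 34)]  |A|=662.371
6. ⊥bis P0·P5 via (65.055,12.735): [(58.4575, 15.3076) (73.0649, 9.6117) (79.3703, 15.4804) (86.662, 34) (54.3792, 34)]  |A|=555.5614
7. ⊥bis P0·P6 via (52.31,22.045): [(58.4575, 15.3076) (73.0649, 9.6117) (79.3703, 15.4804) (86.662, 34) (54.3792, 34)]  |A|=555.5614
8. ⊥bis P0·P7 via (79.96,20.245): [(58.4575, 15.3076) (73.0649, 9.6117) (79.3703, 15.4804) (80.1529, 17.4679) (79.0046, 34) (54.3792, 34)]  |A|=492.2652
9. ⊥bis P0·P8 via (61.47,12.52): [(58.4575, 15.3076) (73.0649, 9.6117) (79.3703, 15.4804) (80.1529, 17.4679) (79.0046, 34) (54.3792, 34)]  |A|=492.2652
10. ⊥bis P0·P9 via (39.82,13.29): [(58.4575, 15.3076) (73.0649, 9.6117) (79.3703, 15.4804) (80.1529, 17.4679) (79.0046, 34) (54.3792, 34)]  |A|=492.2652
11. canonical 6-gon: [(58.4575, 15.3076) (73.0649, 9.6117) (79.3703, 15.4804) (80.1529, 17.4679) (79.0046, 34) (54.3792, 34)]
12. shoelace: 492.2652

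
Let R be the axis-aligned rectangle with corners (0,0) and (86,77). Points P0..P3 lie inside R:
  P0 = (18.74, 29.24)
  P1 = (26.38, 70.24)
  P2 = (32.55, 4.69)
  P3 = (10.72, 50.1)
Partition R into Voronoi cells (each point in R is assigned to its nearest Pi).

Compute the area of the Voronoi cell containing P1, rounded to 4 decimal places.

Area of P1's cell: 2269.0474

1. box [0,86]×[0,77]: [(0, 0) (86, 0) (86, 77) (0, 77)]
2. ⊥bis P1·P0 via (22.56,49.74): [(0, 53.9439) (86, 37.9185) (86, 77) (0, 77)]  |A|=2671.9185
3. ⊥bis P1·P2 via (29.465,37.465): [(0, 53.9439) (68.6435, 41.1527) (86, 42.7864) (86, 77) (0, 77)]  |A|=2629.6731
4. ⊥bis P1·P3 via (18.55,60.17): [(0, 74.5937) (34.9277, 47.4354) (68.6435, 41.1527) (86, 42.7864) (86, 77) (0, 77)]  |A|=2269.0474
5. canonical 6-gon: [(0, 74.5937) (34.9277, 47.4354) (68.6435, 41.1527) (86, 42.7864) (86, 77) (0, 77)]
6. shoelace: 2269.0474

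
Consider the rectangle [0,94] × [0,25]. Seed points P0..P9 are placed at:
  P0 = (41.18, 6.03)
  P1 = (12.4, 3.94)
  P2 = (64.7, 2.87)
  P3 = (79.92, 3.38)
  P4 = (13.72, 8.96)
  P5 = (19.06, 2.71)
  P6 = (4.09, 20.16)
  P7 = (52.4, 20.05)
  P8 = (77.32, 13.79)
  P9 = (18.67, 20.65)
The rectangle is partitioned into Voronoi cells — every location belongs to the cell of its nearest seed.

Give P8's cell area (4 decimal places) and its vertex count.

1. box [0,94]×[0,25]: [(0, 0) (94, 0) (94, 25) (0, 25)]
2. ⊥bis P8·P0 via (59.25,9.91): [(61.3779, 0) (94, 0) (94, 25) (56.0099, 25)]  |A|=882.6532
3. ⊥bis P8·P1 via (44.86,8.865): [(61.3779, 0) (94, 0) (94, 25) (56.0099, 25)]  |A|=882.6532
4. ⊥bis P8·P2 via (71.01,8.33): [(78.2179, 0) (94, 0) (94, 25) (56.5856, 25)]  |A|=664.9568
5. ⊥bis P8·P3 via (78.62,8.585): [(72.1809, 6.9768) (94, 12.4263) (94, 25) (56.5856, 25)]  |A|=474.3375
6. ⊥bis P8·P4 via (45.52,11.375): [(72.1809, 6.9768) (94, 12.4263) (94, 25) (56.5856, 25)]  |A|=474.3375
7. ⊥bis P8·P5 via (48.19,8.25): [(72.1809, 6.9768) (94, 12.4263) (94, 25) (56.5856, 25)]  |A|=474.3375
8. ⊥bis P8·P6 via (40.705,16.975): [(72.1809, 6.9768) (94, 12.4263) (94, 25) (56.5856, 25)]  |A|=474.3375
9. ⊥bis P8·P7 via (64.86,16.92): [(64.5714, 15.771) (72.1809, 6.9768) (94, 12.4263) (94, 25) (66.8897, 25)]  |A|=426.7888
10. ⊥bis P8·P9 via (47.995,17.22): [(64.5714, 15.771) (72.1809, 6.9768) (94, 12.4263) (94, 25) (66.8897, 25)]  |A|=426.7888
11. canonical 5-gon: [(64.5714, 15.771) (72.1809, 6.9768) (94, 12.4263) (94, 25) (66.8897, 25)]
12. shoelace: 426.7888

Area of P8's cell: 426.7888 (5 vertices)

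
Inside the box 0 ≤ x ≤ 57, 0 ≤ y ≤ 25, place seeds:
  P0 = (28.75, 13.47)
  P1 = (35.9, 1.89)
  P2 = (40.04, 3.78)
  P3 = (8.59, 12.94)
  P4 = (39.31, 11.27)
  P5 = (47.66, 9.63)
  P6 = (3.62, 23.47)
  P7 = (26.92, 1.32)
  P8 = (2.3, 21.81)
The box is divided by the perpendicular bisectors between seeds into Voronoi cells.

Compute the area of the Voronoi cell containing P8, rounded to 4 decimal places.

1. box [0,57]×[0,25]: [(0, 0) (57, 0) (57, 25) (0, 25)]
2. ⊥bis P8·P0 via (15.525,17.64): [(0, 0) (9.9629, 0) (17.8457, 25) (0, 25)]  |A|=347.6074
3. ⊥bis P8·P1 via (19.1,11.85): [(0, 0) (9.9629, 0) (17.8457, 25) (0, 25)]  |A|=347.6074
4. ⊥bis P8·P2 via (21.17,12.795): [(0, 0) (9.9629, 0) (17.8457, 25) (0, 25)]  |A|=347.6074
5. ⊥bis P8·P3 via (5.445,17.375): [(0, 13.5138) (16.1976, 25) (0, 25)]  |A|=93.0245
6. ⊥bis P8·P4 via (20.805,16.54): [(0, 13.5138) (16.1976, 25) (0, 25)]  |A|=93.0245
7. ⊥bis P8·P5 via (24.98,15.72): [(0, 13.5138) (16.1976, 25) (0, 25)]  |A|=93.0245
8. ⊥bis P8·P6 via (2.96,22.64): [(0, 24.9937) (0, 13.5138) (7.6314, 18.9254)]  |A|=43.8039
9. ⊥bis P8·P7 via (14.61,11.565): [(0, 24.9937) (0, 13.5138) (7.6314, 18.9254)]  |A|=43.8039
10. canonical 3-gon: [(0, 24.9937) (0, 13.5138) (7.6314, 18.9254)]
11. shoelace: 43.8039

Area of P8's cell: 43.8039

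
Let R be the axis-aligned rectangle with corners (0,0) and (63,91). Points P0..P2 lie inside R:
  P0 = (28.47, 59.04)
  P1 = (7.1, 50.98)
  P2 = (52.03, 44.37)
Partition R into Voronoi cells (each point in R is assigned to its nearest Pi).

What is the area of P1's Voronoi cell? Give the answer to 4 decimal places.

1. box [0,63]×[0,91]: [(0, 0) (63, 0) (63, 91) (0, 91)]
2. ⊥bis P1·P0 via (17.785,55.01): [(0, 0) (38.5328, 0) (4.2109, 91) (0, 91)]  |A|=1944.8367
3. ⊥bis P1·P2 via (29.565,47.675): [(0, 0) (22.5512, 0) (27.0357, 30.4829) (4.2109, 91) (0, 91)]  |A|=1701.2532
4. canonical 5-gon: [(0, 0) (22.5512, 0) (27.0357, 30.4829) (4.2109, 91) (0, 91)]
5. shoelace: 1701.2532

Area of P1's cell: 1701.2532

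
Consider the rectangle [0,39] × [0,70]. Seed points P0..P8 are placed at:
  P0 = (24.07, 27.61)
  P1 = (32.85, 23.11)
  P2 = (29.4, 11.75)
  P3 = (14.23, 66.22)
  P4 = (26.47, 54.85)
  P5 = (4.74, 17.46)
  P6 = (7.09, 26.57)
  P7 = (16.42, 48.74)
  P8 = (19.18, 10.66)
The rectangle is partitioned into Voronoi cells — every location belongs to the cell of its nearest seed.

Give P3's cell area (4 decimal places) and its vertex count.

Area of P3's cell: 306.4294 (4 vertices)

1. box [0,39]×[0,70]: [(0, 0) (39, 0) (39, 70) (0, 70)]
2. ⊥bis P3·P0 via (19.15,46.915): [(0, 42.0345) (39, 51.9739) (39, 70) (0, 70)]  |A|=896.8362
3. ⊥bis P3·P1 via (23.54,44.665): [(0, 42.0345) (39, 51.9739) (39, 70) (0, 70)]  |A|=896.8362
4. ⊥bis P3·P2 via (21.815,38.985): [(0, 42.0345) (39, 51.9739) (39, 70) (0, 70)]  |A|=896.8362
5. ⊥bis P3·P4 via (20.35,60.535): [(0, 42.0345) (4.146, 43.0911) (29.1422, 70) (0, 70)]  |A|=450.065
6. ⊥bis P3·P5 via (9.485,41.84): [(0, 43.686) (3.6743, 42.9709) (4.146, 43.0911) (29.1422, 70) (0, 70)]  |A|=447.0309
7. ⊥bis P3·P6 via (10.66,46.395): [(0, 48.3146) (7.7087, 46.9265) (29.1422, 70) (0, 70)]  |A|=419.7908
8. ⊥bis P3·P7 via (15.325,57.48): [(0, 55.56) (17.8002, 57.7901) (29.1422, 70) (0, 70)]  |A|=306.4294
9. ⊥bis P3·P8 via (16.705,38.44): [(0, 55.56) (17.8002, 57.7901) (29.1422, 70) (0, 70)]  |A|=306.4294
10. canonical 4-gon: [(0, 55.56) (17.8002, 57.7901) (29.1422, 70) (0, 70)]
11. shoelace: 306.4294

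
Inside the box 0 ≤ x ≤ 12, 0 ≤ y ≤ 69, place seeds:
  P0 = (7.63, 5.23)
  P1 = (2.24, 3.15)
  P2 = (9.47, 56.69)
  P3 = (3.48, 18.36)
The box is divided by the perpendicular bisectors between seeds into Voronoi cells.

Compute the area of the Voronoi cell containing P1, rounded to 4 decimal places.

Area of P1's cell: 48.4720

1. box [0,12]×[0,69]: [(0, 0) (12, 0) (12, 69) (0, 69)]
2. ⊥bis P1·P0 via (4.935,4.19): [(0, 16.9783) (0, 0) (6.5519, 0)]  |A|=55.6202
3. ⊥bis P1·P2 via (5.855,29.92): [(0, 16.9783) (0, 0) (6.5519, 0)]  |A|=55.6202
4. ⊥bis P1·P3 via (2.86,10.755): [(2.3867, 10.7936) (0, 10.9882) (0, 0) (6.5519, 0)]  |A|=48.472
5. canonical 4-gon: [(2.3867, 10.7936) (0, 10.9882) (0, 0) (6.5519, 0)]
6. shoelace: 48.472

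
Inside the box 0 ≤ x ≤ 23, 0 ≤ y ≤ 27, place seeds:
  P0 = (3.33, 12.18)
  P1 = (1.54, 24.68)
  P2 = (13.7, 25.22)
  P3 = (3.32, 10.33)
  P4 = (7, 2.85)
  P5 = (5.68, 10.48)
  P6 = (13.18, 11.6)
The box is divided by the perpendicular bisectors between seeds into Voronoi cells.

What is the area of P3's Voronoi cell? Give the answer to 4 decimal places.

1. box [0,23]×[0,27]: [(0, 0) (23, 0) (23, 27) (0, 27)]
2. ⊥bis P3·P0 via (3.325,11.255): [(0, 11.273) (0, 0) (23, 0) (23, 11.1486)]  |A|=257.8486
3. ⊥bis P3·P1 via (2.43,17.505): [(0, 11.273) (0, 0) (23, 0) (23, 11.1486)]  |A|=257.8486
4. ⊥bis P3·P2 via (8.51,17.775): [(17.9765, 11.1758) (0, 11.273) (0, 0) (23, 0) (23, 7.6738)]  |A|=249.1208
5. ⊥bis P3·P4 via (5.16,6.59): [(14.5191, 11.1945) (0, 11.273) (0, 4.0514)]  |A|=52.4255
6. ⊥bis P3·P5 via (4.5,10.405): [(4.7551, 6.3908) (4.4464, 11.2489) (0, 11.273) (0, 4.0514)]  |A|=27.9666
7. ⊥bis P3·P6 via (8.25,10.965): [(4.7551, 6.3908) (4.4464, 11.2489) (0, 11.273) (0, 4.0514)]  |A|=27.9666
8. canonical 4-gon: [(4.7551, 6.3908) (4.4464, 11.2489) (0, 11.273) (0, 4.0514)]
9. shoelace: 27.9666

Area of P3's cell: 27.9666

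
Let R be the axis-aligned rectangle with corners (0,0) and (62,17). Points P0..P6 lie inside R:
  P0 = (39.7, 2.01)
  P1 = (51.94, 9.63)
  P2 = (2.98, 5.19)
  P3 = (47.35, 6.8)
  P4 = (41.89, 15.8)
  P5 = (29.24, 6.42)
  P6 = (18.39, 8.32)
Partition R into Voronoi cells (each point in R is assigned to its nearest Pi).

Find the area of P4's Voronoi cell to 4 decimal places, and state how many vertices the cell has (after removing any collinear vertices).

1. box [0,62]×[0,17]: [(0, 0) (62, 0) (62, 17) (0, 17)]
2. ⊥bis P4·P0 via (40.795,8.905): [(0, 15.3837) (62, 5.5374) (62, 17) (0, 17)]  |A|=405.4458
3. ⊥bis P4·P1 via (46.915,12.715): [(0, 15.3837) (44.24, 8.3579) (49.5457, 17) (0, 17)]  |A|=249.8426
4. ⊥bis P4·P2 via (22.435,10.495): [(22.0571, 11.8808) (44.24, 8.3579) (49.5457, 17) (20.6612, 17)]  |A|=179.1322
5. ⊥bis P4·P3 via (44.62,11.3): [(22.0571, 11.8808) (40.6977, 8.9205) (46.8928, 12.6788) (49.5457, 17) (20.6612, 17)]  |A|=170.7329
6. ⊥bis P4·P5 via (35.565,11.11): [(36.7202, 9.5521) (40.6977, 8.9205) (46.8928, 12.6788) (49.5457, 17) (31.1976, 17)]  |A|=95.5898
7. ⊥bis P4·P6 via (30.14,12.06): [(36.7202, 9.5521) (40.6977, 8.9205) (46.8928, 12.6788) (49.5457, 17) (31.1976, 17)]  |A|=95.5898
8. canonical 5-gon: [(36.7202, 9.5521) (40.6977, 8.9205) (46.8928, 12.6788) (49.5457, 17) (31.1976, 17)]
9. shoelace: 95.5898

Area of P4's cell: 95.5898 (5 vertices)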